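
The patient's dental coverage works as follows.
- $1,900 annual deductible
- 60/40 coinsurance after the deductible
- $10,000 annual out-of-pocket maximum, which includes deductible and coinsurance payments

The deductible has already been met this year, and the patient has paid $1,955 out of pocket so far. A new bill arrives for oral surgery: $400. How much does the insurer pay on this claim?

With the deductible met, the entire $400 is subject to coinsurance.
40% of $400 = $160 falls to the patient.
Total out-of-pocket so far would be $1,955 + $160 = $2,115, below the $10,000 cap — no reduction.
The insurer covers the remainder: $400 − $160 = $240.

$240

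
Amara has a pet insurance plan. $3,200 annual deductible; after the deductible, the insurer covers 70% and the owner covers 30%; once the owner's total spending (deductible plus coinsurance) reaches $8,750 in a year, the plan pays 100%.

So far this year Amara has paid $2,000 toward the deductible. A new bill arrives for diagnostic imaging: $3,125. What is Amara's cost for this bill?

$1,777.50

Deductible still to meet: $3,200 − $2,000 = $1,200.
The remaining $1,925 (= $3,125 − $1,200) moves to coinsurance.
Owner's 30% share of $1,925 is $577.50.
Owner responsibility before any cap: $1,200 + $577.50 = $1,777.50.
Cumulative spending $2,000 + $1,777.50 = $3,777.50 stays under the $8,750 maximum.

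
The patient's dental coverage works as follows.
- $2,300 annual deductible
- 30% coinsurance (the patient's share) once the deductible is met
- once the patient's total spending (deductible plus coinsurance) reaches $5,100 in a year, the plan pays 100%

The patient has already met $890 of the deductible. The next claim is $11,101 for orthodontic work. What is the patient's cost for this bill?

$4,210

Remaining deductible: $2,300 − $890 = $1,410.
After the $1,410 deductible portion, $11,101 − $1,410 = $9,691 is subject to coinsurance.
Patient's 30% share of $9,691 is $2,907.30.
Patient responsibility before any cap: $1,410 + $2,907.30 = $4,317.30.
Adding $4,317.30 to the $890 already spent would give $5,207.30, which exceeds the $5,100 cap; the patient pays just $5,100 − $890 = $4,210.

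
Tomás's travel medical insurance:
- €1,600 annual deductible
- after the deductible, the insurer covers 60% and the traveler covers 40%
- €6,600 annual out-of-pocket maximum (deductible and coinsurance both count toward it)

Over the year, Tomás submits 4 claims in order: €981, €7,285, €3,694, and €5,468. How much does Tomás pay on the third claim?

€1,477.60

Claim 1 — €981: fully absorbed by the deductible. Traveler pays €981; OOP now €981.
Claim 2 — €7,285: €619 finishes the deductible; €6,666 goes to coinsurance; 40% of €6,666 = €2,666.40. Traveler pays €3,285.40; OOP now €4,266.40.
Claim 3 — €3,694: deductible met; 40% of €3,694 = €1,477.60. Cost to traveler: €1,477.60. OOP to date €5,744.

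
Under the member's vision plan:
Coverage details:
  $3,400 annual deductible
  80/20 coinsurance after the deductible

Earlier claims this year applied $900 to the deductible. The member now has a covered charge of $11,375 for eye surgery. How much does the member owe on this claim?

$4,275

Deductible still to meet: $3,400 − $900 = $2,500.
The remaining $8,875 (= $11,375 − $2,500) moves to coinsurance.
Coinsurance: $8,875 × 20% = $1,775.
So the member owes $2,500 + $1,775 = $4,275.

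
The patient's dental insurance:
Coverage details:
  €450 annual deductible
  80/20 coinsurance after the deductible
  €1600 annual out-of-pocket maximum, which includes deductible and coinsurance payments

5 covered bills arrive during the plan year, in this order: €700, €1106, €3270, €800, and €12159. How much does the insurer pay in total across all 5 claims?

Claim 1 (€700): €450 finishes the deductible; €250 goes to coinsurance; 20% of €250 = €50. Patient pays €500; OOP now €500. Plan pays €700 − €500 = €200.
Claim 2 (€1106): 20% coinsurance on €1106 = €221.20. Patient owes €221.20 (running OOP €721.20). Plan pays €1106 − €221.20 = €884.80.
Claim 3 (€3270): deductible met; 20% of €3270 = €654. Patient pays €654; OOP now €1375.20. Plan pays €3270 − €654 = €2616.
Claim 4 (€800): 20% coinsurance on €800 = €160. Cost to patient: €160. OOP to date €1535.20. Insurer: €800 − €160 = €640.
Claim 5 (€12159): deductible already satisfied, so patient's share is 20% × €12159 = €2431.80. Adding that to €1535.20 gives €3967, past the €1600 cap; patient pays only €1600 − €1535.20 = €64.80. Insurer: €12159 − €64.80 = €12094.20.
Insurer total: €200 + €884.80 + €2616 + €640 + €12094.20 = €16435.

€16435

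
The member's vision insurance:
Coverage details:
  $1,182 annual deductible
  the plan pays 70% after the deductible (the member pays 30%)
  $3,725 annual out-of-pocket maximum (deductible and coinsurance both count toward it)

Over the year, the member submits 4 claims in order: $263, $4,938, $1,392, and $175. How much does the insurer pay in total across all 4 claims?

#1 ($263): entire amount goes to the deductible. Member owes $263 (running OOP $263). Insurer: $263 − $263 = $0.
#2 ($4,938): $919 finishes the deductible; $4,019 goes to coinsurance; member's 30% is $1,205.70. Member owes $2,124.70 (running OOP $2,387.70). Plan pays $4,938 − $2,124.70 = $2,813.30.
#3 ($1,392): deductible already satisfied, so member's share is 30% × $1,392 = $417.60. Cost to member: $417.60. OOP to date $2,805.30. Plan pays $1,392 − $417.60 = $974.40.
#4 ($175): 30% coinsurance on $175 = $52.50. Member pays $52.50; OOP now $2,857.80. Insurer: $175 − $52.50 = $122.50.
Insurer total = bills − member's total = $6,768 − $2,857.80 = $3,910.20.

$3,910.20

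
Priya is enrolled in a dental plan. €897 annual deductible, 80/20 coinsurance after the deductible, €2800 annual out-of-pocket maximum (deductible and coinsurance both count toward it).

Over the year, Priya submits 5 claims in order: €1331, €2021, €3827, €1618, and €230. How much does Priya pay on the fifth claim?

€46

Bill 1, €1331: €897 finishes the deductible; €434 goes to coinsurance; patient's 20% is €86.80. Patient pays €983.80; OOP now €983.80.
Bill 2, €2021: deductible met; 20% of €2021 = €404.20. Cost to patient: €404.20. OOP to date €1388.
Bill 3, €3827: deductible met; 20% of €3827 = €765.40. Cost to patient: €765.40. OOP to date €2153.40.
Bill 4, €1618: deductible met; 20% of €1618 = €323.60. Patient owes €323.60 (running OOP €2477).
Bill 5, €230: deductible already satisfied, so patient's share is 20% × €230 = €46. Cost to patient: €46. OOP to date €2523.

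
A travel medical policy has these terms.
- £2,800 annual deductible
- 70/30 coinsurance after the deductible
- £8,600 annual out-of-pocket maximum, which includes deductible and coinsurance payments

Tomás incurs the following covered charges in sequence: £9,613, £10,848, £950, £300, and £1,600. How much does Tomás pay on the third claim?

£285

Claim 1 (£9,613): deductible takes £2,800, £6,813 remains; traveler's 30% is £2,043.90. Traveler pays £4,843.90; OOP now £4,843.90.
Claim 2 (£10,848): 30% coinsurance on £10,848 = £3,254.40. Cost to traveler: £3,254.40. OOP to date £8,098.30.
Claim 3 (£950): deductible already satisfied, so traveler's share is 30% × £950 = £285. Cost to traveler: £285. OOP to date £8,383.30.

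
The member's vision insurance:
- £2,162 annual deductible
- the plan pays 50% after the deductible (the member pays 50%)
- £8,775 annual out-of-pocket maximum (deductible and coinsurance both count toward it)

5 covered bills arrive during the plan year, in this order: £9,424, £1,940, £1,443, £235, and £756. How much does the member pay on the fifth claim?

Bill 1, £9,424: deductible takes £2,162, £7,262 remains; member's 50% is £3,631. Cost to member: £5,793. OOP to date £5,793.
Bill 2, £1,940: deductible met; 50% of £1,940 = £970. Cost to member: £970. OOP to date £6,763.
Bill 3, £1,443: deductible met; 50% of £1,443 = £721.50. Member owes £721.50 (running OOP £7,484.50).
Bill 4, £235: deductible already satisfied, so member's share is 50% × £235 = £117.50. Cost to member: £117.50. OOP to date £7,602.
Bill 5, £756: 50% coinsurance on £756 = £378. Cost to member: £378. OOP to date £7,980.

£378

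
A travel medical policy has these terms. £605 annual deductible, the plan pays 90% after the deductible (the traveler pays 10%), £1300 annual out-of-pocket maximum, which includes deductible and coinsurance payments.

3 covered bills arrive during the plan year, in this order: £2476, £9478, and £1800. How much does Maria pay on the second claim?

£507.90

Claim 1 (£2476): £605 to deductible, leaving £1871; traveler's 10% is £187.10. Traveler owes £792.10 (running OOP £792.10).
Claim 2 (£9478): deductible already satisfied, so traveler's share is 10% × £9478 = £947.80. That would push OOP to £1739.90, over the £1300 cap, so traveler pays £1300 − £792.10 = £507.90.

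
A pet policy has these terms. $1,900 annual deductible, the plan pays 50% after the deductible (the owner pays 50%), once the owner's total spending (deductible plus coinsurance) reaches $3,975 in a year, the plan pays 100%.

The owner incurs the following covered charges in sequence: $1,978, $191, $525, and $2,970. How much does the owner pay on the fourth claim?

$1,485

Claim 1 — $1,978: $1,900 to deductible, leaving $78; 50% of $78 = $39. Owner owes $1,939 (running OOP $1,939).
Claim 2 — $191: 50% coinsurance on $191 = $95.50. Cost to owner: $95.50. OOP to date $2,034.50.
Claim 3 — $525: 50% coinsurance on $525 = $262.50. Owner pays $262.50; OOP now $2,297.
Claim 4 — $2,970: 50% coinsurance on $2,970 = $1,485. Cost to owner: $1,485. OOP to date $3,782.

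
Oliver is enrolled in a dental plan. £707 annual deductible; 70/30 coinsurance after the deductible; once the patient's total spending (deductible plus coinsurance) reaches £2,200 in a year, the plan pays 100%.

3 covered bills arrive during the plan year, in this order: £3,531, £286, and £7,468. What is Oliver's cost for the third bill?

£560

Claim 1 (£3,531): £707 to deductible, leaving £2,824; coinsurance £2,824 × 30% = £847.20. Patient pays £1,554.20; OOP now £1,554.20.
Claim 2 (£286): 30% coinsurance on £286 = £85.80. Patient owes £85.80 (running OOP £1,640).
Claim 3 (£7,468): deductible met; 30% of £7,468 = £2,240.40. That would push OOP to £3,880.40, over the £2,200 cap, so patient pays £2,200 − £1,640 = £560.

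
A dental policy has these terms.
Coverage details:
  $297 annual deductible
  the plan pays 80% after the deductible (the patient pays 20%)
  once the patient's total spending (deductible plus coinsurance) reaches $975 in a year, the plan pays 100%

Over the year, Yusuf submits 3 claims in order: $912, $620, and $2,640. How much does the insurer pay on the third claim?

Claim 1 — $912: deductible takes $297, $615 remains; 20% of $615 = $123. Patient owes $420 (running OOP $420). Plan pays $912 − $420 = $492.
Claim 2 — $620: 20% coinsurance on $620 = $124. Cost to patient: $124. OOP to date $544. Insurer: $620 − $124 = $496.
Claim 3 — $2,640: deductible met; 20% of $2,640 = $528. Adding that to $544 gives $1,072, past the $975 cap; patient pays only $975 − $544 = $431. Insurer: $2,640 − $431 = $2,209.

$2,209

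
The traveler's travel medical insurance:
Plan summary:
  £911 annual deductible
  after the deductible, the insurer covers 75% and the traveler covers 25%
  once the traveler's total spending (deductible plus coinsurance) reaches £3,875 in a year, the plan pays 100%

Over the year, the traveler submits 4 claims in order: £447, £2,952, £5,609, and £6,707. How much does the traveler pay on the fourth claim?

#1 (£447): entire amount goes to the deductible. Cost to traveler: £447. OOP to date £447.
#2 (£2,952): £464 finishes the deductible; £2,488 goes to coinsurance; traveler's 25% is £622. Cost to traveler: £1,086. OOP to date £1,533.
#3 (£5,609): 25% coinsurance on £5,609 = £1,402.25. Traveler owes £1,402.25 (running OOP £2,935.25).
#4 (£6,707): 25% coinsurance on £6,707 = £1,676.75. That would push OOP to £4,612, over the £3,875 cap, so traveler pays £3,875 − £2,935.25 = £939.75.

£939.75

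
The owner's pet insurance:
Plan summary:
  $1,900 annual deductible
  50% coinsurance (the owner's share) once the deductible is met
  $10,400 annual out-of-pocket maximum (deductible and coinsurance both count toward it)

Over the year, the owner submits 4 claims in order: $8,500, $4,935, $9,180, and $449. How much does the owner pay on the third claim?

$2,732.50

#1 ($8,500): deductible takes $1,900, $6,600 remains; coinsurance $6,600 × 50% = $3,300. Owner owes $5,200 (running OOP $5,200).
#2 ($4,935): deductible already satisfied, so owner's share is 50% × $4,935 = $2,467.50. Owner pays $2,467.50; OOP now $7,667.50.
#3 ($9,180): deductible met; 50% of $9,180 = $4,590. Adding that to $7,667.50 gives $12,257.50, past the $10,400 cap; owner pays only $10,400 − $7,667.50 = $2,732.50.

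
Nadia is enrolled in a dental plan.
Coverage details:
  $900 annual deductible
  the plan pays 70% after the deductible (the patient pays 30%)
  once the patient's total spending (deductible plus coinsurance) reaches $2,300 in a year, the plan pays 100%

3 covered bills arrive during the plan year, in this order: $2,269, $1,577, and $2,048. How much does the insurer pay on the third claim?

$1,531.80

#1 ($2,269): $900 to deductible, leaving $1,369; coinsurance $1,369 × 30% = $410.70. Patient owes $1,310.70 (running OOP $1,310.70). Plan pays $2,269 − $1,310.70 = $958.30.
#2 ($1,577): deductible met; 30% of $1,577 = $473.10. Patient pays $473.10; OOP now $1,783.80. Insurer: $1,577 − $473.10 = $1,103.90.
#3 ($2,048): deductible met; 30% of $2,048 = $614.40. Adding that to $1,783.80 gives $2,398.20, past the $2,300 cap; patient pays only $2,300 − $1,783.80 = $516.20. Insurer: $2,048 − $516.20 = $1,531.80.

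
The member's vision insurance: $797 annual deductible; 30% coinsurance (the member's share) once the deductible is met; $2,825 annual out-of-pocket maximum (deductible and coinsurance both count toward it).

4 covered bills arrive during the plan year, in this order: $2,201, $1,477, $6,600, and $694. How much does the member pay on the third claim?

$1,163.70

Claim 1 — $2,201: deductible takes $797, $1,404 remains; coinsurance $1,404 × 30% = $421.20. Cost to member: $1,218.20. OOP to date $1,218.20.
Claim 2 — $1,477: deductible met; 30% of $1,477 = $443.10. Member pays $443.10; OOP now $1,661.30.
Claim 3 — $6,600: deductible already satisfied, so member's share is 30% × $6,600 = $1,980. Adding that to $1,661.30 gives $3,641.30, past the $2,825 cap; member pays only $2,825 − $1,661.30 = $1,163.70.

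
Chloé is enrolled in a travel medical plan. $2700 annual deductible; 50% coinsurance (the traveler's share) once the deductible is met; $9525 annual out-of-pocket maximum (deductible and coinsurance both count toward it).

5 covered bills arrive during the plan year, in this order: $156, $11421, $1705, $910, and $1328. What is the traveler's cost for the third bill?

$852.50

Claim 1 — $156: fully absorbed by the deductible. Traveler pays $156; OOP now $156.
Claim 2 — $11421: $2544 to deductible, leaving $8877; traveler's 50% is $4438.50. Traveler pays $6982.50; OOP now $7138.50.
Claim 3 — $1705: deductible met; 50% of $1705 = $852.50. Traveler pays $852.50; OOP now $7991.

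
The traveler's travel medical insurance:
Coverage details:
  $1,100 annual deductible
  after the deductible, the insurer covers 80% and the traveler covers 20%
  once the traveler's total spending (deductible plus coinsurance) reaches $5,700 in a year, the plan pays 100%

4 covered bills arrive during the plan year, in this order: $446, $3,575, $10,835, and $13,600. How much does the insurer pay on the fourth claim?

Bill 1, $446: fully absorbed by the deductible. Traveler pays $446; OOP now $446. Plan pays $446 − $446 = $0.
Bill 2, $3,575: deductible takes $654, $2,921 remains; 20% of $2,921 = $584.20. Cost to traveler: $1,238.20. OOP to date $1,684.20. Insurer: $3,575 − $1,238.20 = $2,336.80.
Bill 3, $10,835: deductible already satisfied, so traveler's share is 20% × $10,835 = $2,167. Traveler owes $2,167 (running OOP $3,851.20). Insurer: $10,835 − $2,167 = $8,668.
Bill 4, $13,600: deductible already satisfied, so traveler's share is 20% × $13,600 = $2,720. That would push OOP to $6,571.20, over the $5,700 cap, so traveler pays $5,700 − $3,851.20 = $1,848.80. Plan pays $13,600 − $1,848.80 = $11,751.20.

$11,751.20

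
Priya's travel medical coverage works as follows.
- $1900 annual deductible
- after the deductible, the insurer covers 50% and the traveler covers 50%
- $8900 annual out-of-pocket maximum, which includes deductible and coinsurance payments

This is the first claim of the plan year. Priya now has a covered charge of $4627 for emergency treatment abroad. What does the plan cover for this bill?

$1363.50

Deductible not yet touched, so the first $1900 of the bill goes to the deductible.
That leaves $4627 − $1900 = $2727 for coinsurance.
Coinsurance: $2727 × 50% = $1363.50.
So the traveler owes $1900 + $1363.50 = $3263.50 before any cap.
Year-to-date out-of-pocket becomes $0 + $3263.50 = $3263.50, still under the $8900 maximum, so no cap applies.
The plan picks up $4627 − $3263.50 = $1363.50.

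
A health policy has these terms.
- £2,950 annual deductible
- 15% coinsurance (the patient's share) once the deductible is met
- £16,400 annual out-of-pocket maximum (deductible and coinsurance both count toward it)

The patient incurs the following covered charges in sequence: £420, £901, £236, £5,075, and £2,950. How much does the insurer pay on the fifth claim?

Claim 1 (£420): all of it applies to the deductible. Cost to patient: £420. OOP to date £420. Plan pays £420 − £420 = £0.
Claim 2 (£901): all of it applies to the deductible. Cost to patient: £901. OOP to date £1,321. Insurer: £901 − £901 = £0.
Claim 3 (£236): fully absorbed by the deductible. Patient owes £236 (running OOP £1,557). Insurer: £236 − £236 = £0.
Claim 4 (£5,075): deductible takes £1,393, £3,682 remains; patient's 15% is £552.30. Cost to patient: £1,945.30. OOP to date £3,502.30. Insurer: £5,075 − £1,945.30 = £3,129.70.
Claim 5 (£2,950): 15% coinsurance on £2,950 = £442.50. Cost to patient: £442.50. OOP to date £3,944.80. Plan pays £2,950 − £442.50 = £2,507.50.

£2,507.50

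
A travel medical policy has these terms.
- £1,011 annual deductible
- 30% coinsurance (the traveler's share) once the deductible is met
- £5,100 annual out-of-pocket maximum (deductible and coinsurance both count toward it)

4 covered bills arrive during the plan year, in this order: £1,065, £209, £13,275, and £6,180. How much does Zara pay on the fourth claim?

#1 (£1,065): £1,011 to deductible, leaving £54; coinsurance £54 × 30% = £16.20. Cost to traveler: £1,027.20. OOP to date £1,027.20.
#2 (£209): deductible met; 30% of £209 = £62.70. Cost to traveler: £62.70. OOP to date £1,089.90.
#3 (£13,275): 30% coinsurance on £13,275 = £3,982.50. Cost to traveler: £3,982.50. OOP to date £5,072.40.
#4 (£6,180): deductible already satisfied, so traveler's share is 30% × £6,180 = £1,854. That would push OOP to £6,926.40, over the £5,100 cap, so traveler pays £5,100 − £5,072.40 = £27.60.

£27.60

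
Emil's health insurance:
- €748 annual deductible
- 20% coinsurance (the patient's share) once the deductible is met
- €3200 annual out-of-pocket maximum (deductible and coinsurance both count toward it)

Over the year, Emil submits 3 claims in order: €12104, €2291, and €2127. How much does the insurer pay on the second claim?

€2110.20

#1 (€12104): €748 finishes the deductible; €11356 goes to coinsurance; patient's 20% is €2271.20. Patient owes €3019.20 (running OOP €3019.20). Insurer: €12104 − €3019.20 = €9084.80.
#2 (€2291): 20% coinsurance on €2291 = €458.20. That would push OOP to €3477.40, over the €3200 cap, so patient pays €3200 − €3019.20 = €180.80. Plan pays €2291 − €180.80 = €2110.20.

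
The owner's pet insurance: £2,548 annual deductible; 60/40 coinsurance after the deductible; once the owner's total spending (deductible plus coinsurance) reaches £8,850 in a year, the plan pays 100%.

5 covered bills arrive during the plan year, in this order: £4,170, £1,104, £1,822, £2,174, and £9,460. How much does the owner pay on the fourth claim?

Claim 1 (£4,170): £2,548 finishes the deductible; £1,622 goes to coinsurance; 40% of £1,622 = £648.80. Owner owes £3,196.80 (running OOP £3,196.80).
Claim 2 (£1,104): deductible already satisfied, so owner's share is 40% × £1,104 = £441.60. Cost to owner: £441.60. OOP to date £3,638.40.
Claim 3 (£1,822): deductible already satisfied, so owner's share is 40% × £1,822 = £728.80. Owner owes £728.80 (running OOP £4,367.20).
Claim 4 (£2,174): deductible already satisfied, so owner's share is 40% × £2,174 = £869.60. Owner pays £869.60; OOP now £5,236.80.

£869.60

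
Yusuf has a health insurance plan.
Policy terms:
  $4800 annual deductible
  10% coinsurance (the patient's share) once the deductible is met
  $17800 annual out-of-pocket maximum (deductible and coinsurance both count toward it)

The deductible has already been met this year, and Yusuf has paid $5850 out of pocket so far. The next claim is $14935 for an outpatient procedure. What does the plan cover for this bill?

The deductible is already satisfied, so the full bill goes to coinsurance.
10% of $14935 = $1493.50 falls to the patient.
Year-to-date out-of-pocket becomes $5850 + $1493.50 = $7343.50, still under the $17800 maximum, so no cap applies.
The insurer covers the remainder: $14935 − $1493.50 = $13441.50.

$13441.50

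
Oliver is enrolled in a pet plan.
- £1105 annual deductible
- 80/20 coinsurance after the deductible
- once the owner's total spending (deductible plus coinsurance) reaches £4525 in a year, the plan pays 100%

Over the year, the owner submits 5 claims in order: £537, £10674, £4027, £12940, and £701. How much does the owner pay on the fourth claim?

£593.40

Bill 1, £537: all of it applies to the deductible. Owner owes £537 (running OOP £537).
Bill 2, £10674: deductible takes £568, £10106 remains; coinsurance £10106 × 20% = £2021.20. Cost to owner: £2589.20. OOP to date £3126.20.
Bill 3, £4027: deductible met; 20% of £4027 = £805.40. Cost to owner: £805.40. OOP to date £3931.60.
Bill 4, £12940: 20% coinsurance on £12940 = £2588. Adding that to £3931.60 gives £6519.60, past the £4525 cap; owner pays only £4525 − £3931.60 = £593.40.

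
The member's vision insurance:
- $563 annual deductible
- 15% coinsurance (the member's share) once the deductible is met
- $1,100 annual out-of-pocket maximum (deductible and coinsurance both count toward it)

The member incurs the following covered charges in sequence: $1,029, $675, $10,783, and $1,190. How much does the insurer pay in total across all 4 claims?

Bill 1, $1,029: deductible takes $563, $466 remains; coinsurance $466 × 15% = $69.90. Member pays $632.90; OOP now $632.90. Insurer: $1,029 − $632.90 = $396.10.
Bill 2, $675: deductible met; 15% of $675 = $101.25. Member owes $101.25 (running OOP $734.15). Plan pays $675 − $101.25 = $573.75.
Bill 3, $10,783: 15% coinsurance on $10,783 = $1,617.45. Adding that to $734.15 gives $2,351.60, past the $1,100 cap; member pays only $1,100 − $734.15 = $365.85. Insurer: $10,783 − $365.85 = $10,417.15.
Bill 4, $1,190: deductible met; 15% of $1,190 = $178.50. Adding that to $1,100 gives $1,278.50, past the $1,100 cap; member pays only $1,100 − $1,100 = $0. Plan pays $1,190 − $0 = $1,190.
Insurer total = bills − member's total = $13,677 − $1,100 = $12,577.

$12,577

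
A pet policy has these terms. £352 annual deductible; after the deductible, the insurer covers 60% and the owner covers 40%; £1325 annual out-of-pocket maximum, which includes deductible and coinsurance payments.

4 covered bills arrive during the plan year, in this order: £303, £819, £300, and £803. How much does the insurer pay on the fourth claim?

£481.80

Bill 1, £303: all of it applies to the deductible. Owner pays £303; OOP now £303. Plan pays £303 − £303 = £0.
Bill 2, £819: £49 finishes the deductible; £770 goes to coinsurance; 40% of £770 = £308. Owner owes £357 (running OOP £660). Plan pays £819 − £357 = £462.
Bill 3, £300: 40% coinsurance on £300 = £120. Owner owes £120 (running OOP £780). Plan pays £300 − £120 = £180.
Bill 4, £803: deductible already satisfied, so owner's share is 40% × £803 = £321.20. Cost to owner: £321.20. OOP to date £1101.20. Plan pays £803 − £321.20 = £481.80.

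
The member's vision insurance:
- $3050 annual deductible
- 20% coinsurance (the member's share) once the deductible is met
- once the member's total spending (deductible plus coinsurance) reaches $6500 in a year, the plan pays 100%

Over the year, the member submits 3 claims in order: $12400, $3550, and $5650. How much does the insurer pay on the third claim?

Claim 1 ($12400): $3050 finishes the deductible; $9350 goes to coinsurance; 20% of $9350 = $1870. Member pays $4920; OOP now $4920. Plan pays $12400 − $4920 = $7480.
Claim 2 ($3550): deductible met; 20% of $3550 = $710. Member pays $710; OOP now $5630. Plan pays $3550 − $710 = $2840.
Claim 3 ($5650): deductible met; 20% of $5650 = $1130. OOP would hit $6760 > $6500, so the cap limits the member to $6500 − $5630 = $870. Insurer: $5650 − $870 = $4780.

$4780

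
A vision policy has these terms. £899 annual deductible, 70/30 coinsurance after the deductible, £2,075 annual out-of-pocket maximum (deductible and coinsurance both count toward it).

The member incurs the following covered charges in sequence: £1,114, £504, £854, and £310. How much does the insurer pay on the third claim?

£597.80

#1 (£1,114): £899 to deductible, leaving £215; 30% of £215 = £64.50. Member owes £963.50 (running OOP £963.50). Insurer: £1,114 − £963.50 = £150.50.
#2 (£504): deductible met; 30% of £504 = £151.20. Member pays £151.20; OOP now £1,114.70. Plan pays £504 − £151.20 = £352.80.
#3 (£854): 30% coinsurance on £854 = £256.20. Cost to member: £256.20. OOP to date £1,370.90. Insurer: £854 − £256.20 = £597.80.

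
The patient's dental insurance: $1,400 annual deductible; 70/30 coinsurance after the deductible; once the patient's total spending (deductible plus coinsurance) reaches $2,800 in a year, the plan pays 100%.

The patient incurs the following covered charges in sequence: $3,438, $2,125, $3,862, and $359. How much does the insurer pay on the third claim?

#1 ($3,438): deductible takes $1,400, $2,038 remains; 30% of $2,038 = $611.40. Patient pays $2,011.40; OOP now $2,011.40. Plan pays $3,438 − $2,011.40 = $1,426.60.
#2 ($2,125): deductible met; 30% of $2,125 = $637.50. Cost to patient: $637.50. OOP to date $2,648.90. Plan pays $2,125 − $637.50 = $1,487.50.
#3 ($3,862): deductible met; 30% of $3,862 = $1,158.60. That would push OOP to $3,807.50, over the $2,800 cap, so patient pays $2,800 − $2,648.90 = $151.10. Plan pays $3,862 − $151.10 = $3,710.90.

$3,710.90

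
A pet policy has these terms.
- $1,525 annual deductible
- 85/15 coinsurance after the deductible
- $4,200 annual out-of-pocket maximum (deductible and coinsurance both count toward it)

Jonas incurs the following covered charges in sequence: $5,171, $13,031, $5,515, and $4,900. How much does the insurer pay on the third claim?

Claim 1 ($5,171): $1,525 finishes the deductible; $3,646 goes to coinsurance; 15% of $3,646 = $546.90. Cost to owner: $2,071.90. OOP to date $2,071.90. Plan pays $5,171 − $2,071.90 = $3,099.10.
Claim 2 ($13,031): 15% coinsurance on $13,031 = $1,954.65. Owner pays $1,954.65; OOP now $4,026.55. Plan pays $13,031 − $1,954.65 = $11,076.35.
Claim 3 ($5,515): 15% coinsurance on $5,515 = $827.25. OOP would hit $4,853.80 > $4,200, so the cap limits the owner to $4,200 − $4,026.55 = $173.45. Insurer: $5,515 − $173.45 = $5,341.55.

$5,341.55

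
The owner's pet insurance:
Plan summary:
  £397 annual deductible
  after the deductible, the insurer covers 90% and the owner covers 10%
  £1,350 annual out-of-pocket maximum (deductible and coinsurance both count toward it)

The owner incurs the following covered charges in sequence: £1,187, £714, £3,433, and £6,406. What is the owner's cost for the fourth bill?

Claim 1 — £1,187: £397 finishes the deductible; £790 goes to coinsurance; coinsurance £790 × 10% = £79. Cost to owner: £476. OOP to date £476.
Claim 2 — £714: 10% coinsurance on £714 = £71.40. Cost to owner: £71.40. OOP to date £547.40.
Claim 3 — £3,433: 10% coinsurance on £3,433 = £343.30. Owner owes £343.30 (running OOP £890.70).
Claim 4 — £6,406: deductible met; 10% of £6,406 = £640.60. OOP would hit £1,531.30 > £1,350, so the cap limits the owner to £1,350 − £890.70 = £459.30.

£459.30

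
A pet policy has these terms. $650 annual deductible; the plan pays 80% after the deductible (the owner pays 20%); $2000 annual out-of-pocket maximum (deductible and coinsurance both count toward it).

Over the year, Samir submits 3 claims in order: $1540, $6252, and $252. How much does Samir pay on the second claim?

$1172

Claim 1 — $1540: $650 to deductible, leaving $890; coinsurance $890 × 20% = $178. Owner owes $828 (running OOP $828).
Claim 2 — $6252: deductible met; 20% of $6252 = $1250.40. OOP would hit $2078.40 > $2000, so the cap limits the owner to $2000 − $828 = $1172.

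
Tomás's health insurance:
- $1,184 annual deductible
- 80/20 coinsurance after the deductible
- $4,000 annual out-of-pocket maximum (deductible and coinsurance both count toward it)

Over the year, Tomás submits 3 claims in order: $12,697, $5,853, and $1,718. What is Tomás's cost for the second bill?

#1 ($12,697): $1,184 finishes the deductible; $11,513 goes to coinsurance; coinsurance $11,513 × 20% = $2,302.60. Patient pays $3,486.60; OOP now $3,486.60.
#2 ($5,853): 20% coinsurance on $5,853 = $1,170.60. OOP would hit $4,657.20 > $4,000, so the cap limits the patient to $4,000 − $3,486.60 = $513.40.

$513.40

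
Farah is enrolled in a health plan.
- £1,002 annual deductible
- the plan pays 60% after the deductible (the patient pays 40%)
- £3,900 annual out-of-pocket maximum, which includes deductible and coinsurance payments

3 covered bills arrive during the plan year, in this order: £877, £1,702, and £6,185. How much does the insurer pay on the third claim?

£3,917.80

#1 (£877): fully absorbed by the deductible. Cost to patient: £877. OOP to date £877. Insurer: £877 − £877 = £0.
#2 (£1,702): £125 finishes the deductible; £1,577 goes to coinsurance; 40% of £1,577 = £630.80. Cost to patient: £755.80. OOP to date £1,632.80. Insurer: £1,702 − £755.80 = £946.20.
#3 (£6,185): deductible met; 40% of £6,185 = £2,474. OOP would hit £4,106.80 > £3,900, so the cap limits the patient to £3,900 − £1,632.80 = £2,267.20. Insurer: £6,185 − £2,267.20 = £3,917.80.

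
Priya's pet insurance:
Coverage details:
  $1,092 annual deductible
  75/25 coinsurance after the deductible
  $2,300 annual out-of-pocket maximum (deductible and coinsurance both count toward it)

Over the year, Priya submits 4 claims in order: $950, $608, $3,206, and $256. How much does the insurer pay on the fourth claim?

Claim 1 — $950: entire amount goes to the deductible. Cost to owner: $950. OOP to date $950. Plan pays $950 − $950 = $0.
Claim 2 — $608: $142 to deductible, leaving $466; 25% of $466 = $116.50. Owner pays $258.50; OOP now $1,208.50. Plan pays $608 − $258.50 = $349.50.
Claim 3 — $3,206: deductible met; 25% of $3,206 = $801.50. Owner pays $801.50; OOP now $2,010. Plan pays $3,206 − $801.50 = $2,404.50.
Claim 4 — $256: 25% coinsurance on $256 = $64. Owner pays $64; OOP now $2,074. Plan pays $256 − $64 = $192.

$192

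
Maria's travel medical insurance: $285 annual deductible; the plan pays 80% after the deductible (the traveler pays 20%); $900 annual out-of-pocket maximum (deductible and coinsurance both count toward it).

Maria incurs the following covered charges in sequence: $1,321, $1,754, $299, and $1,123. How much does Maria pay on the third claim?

$57

Claim 1 ($1,321): $285 to deductible, leaving $1,036; coinsurance $1,036 × 20% = $207.20. Traveler pays $492.20; OOP now $492.20.
Claim 2 ($1,754): 20% coinsurance on $1,754 = $350.80. Cost to traveler: $350.80. OOP to date $843.
Claim 3 ($299): deductible already satisfied, so traveler's share is 20% × $299 = $59.80. That would push OOP to $902.80, over the $900 cap, so traveler pays $900 − $843 = $57.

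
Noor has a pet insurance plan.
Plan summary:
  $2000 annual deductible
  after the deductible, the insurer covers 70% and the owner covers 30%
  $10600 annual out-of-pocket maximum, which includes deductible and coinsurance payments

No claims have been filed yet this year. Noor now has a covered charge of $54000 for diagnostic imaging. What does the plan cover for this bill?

Deductible not yet touched, so the first $2000 of the bill goes to the deductible.
After the $2000 deductible portion, $54000 − $2000 = $52000 is subject to coinsurance.
Coinsurance: $52000 × 30% = $15600.
So the owner owes $2000 + $15600 = $17600 before any cap.
Adding $17600 to the $0 already spent would give $17600, which exceeds the $10600 cap; the owner pays just $10600 − $0 = $10600.
The insurer covers the remainder: $54000 − $10600 = $43400.

$43400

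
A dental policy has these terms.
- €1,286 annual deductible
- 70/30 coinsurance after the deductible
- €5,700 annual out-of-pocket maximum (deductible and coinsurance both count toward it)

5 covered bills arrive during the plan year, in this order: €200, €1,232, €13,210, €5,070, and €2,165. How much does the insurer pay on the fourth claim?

Claim 1 — €200: fully absorbed by the deductible. Patient owes €200 (running OOP €200). Insurer: €200 − €200 = €0.
Claim 2 — €1,232: €1,086 finishes the deductible; €146 goes to coinsurance; patient's 30% is €43.80. Patient pays €1,129.80; OOP now €1,329.80. Plan pays €1,232 − €1,129.80 = €102.20.
Claim 3 — €13,210: 30% coinsurance on €13,210 = €3,963. Patient owes €3,963 (running OOP €5,292.80). Insurer: €13,210 − €3,963 = €9,247.
Claim 4 — €5,070: deductible already satisfied, so patient's share is 30% × €5,070 = €1,521. That would push OOP to €6,813.80, over the €5,700 cap, so patient pays €5,700 − €5,292.80 = €407.20. Plan pays €5,070 − €407.20 = €4,662.80.

€4,662.80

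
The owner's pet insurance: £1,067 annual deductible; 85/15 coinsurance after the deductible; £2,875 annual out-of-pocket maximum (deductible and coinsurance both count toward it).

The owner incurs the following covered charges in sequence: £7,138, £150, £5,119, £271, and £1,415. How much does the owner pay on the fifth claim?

#1 (£7,138): £1,067 to deductible, leaving £6,071; owner's 15% is £910.65. Owner pays £1,977.65; OOP now £1,977.65.
#2 (£150): 15% coinsurance on £150 = £22.50. Cost to owner: £22.50. OOP to date £2,000.15.
#3 (£5,119): deductible met; 15% of £5,119 = £767.85. Owner pays £767.85; OOP now £2,768.
#4 (£271): 15% coinsurance on £271 = £40.65. Owner pays £40.65; OOP now £2,808.65.
#5 (£1,415): 15% coinsurance on £1,415 = £212.25. That would push OOP to £3,020.90, over the £2,875 cap, so owner pays £2,875 − £2,808.65 = £66.35.

£66.35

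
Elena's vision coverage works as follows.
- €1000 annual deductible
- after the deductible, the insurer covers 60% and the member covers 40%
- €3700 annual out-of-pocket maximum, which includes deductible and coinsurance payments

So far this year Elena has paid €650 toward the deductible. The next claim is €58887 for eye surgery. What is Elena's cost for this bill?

€3050

Deductible still to meet: €1000 − €650 = €350.
That leaves €58887 − €350 = €58537 for coinsurance.
Member's 40% share of €58537 is €23414.80.
So the member owes €350 + €23414.80 = €23764.80 before any cap.
Adding €23764.80 to the €650 already spent would give €24414.80, which exceeds the €3700 cap; the member pays just €3700 − €650 = €3050.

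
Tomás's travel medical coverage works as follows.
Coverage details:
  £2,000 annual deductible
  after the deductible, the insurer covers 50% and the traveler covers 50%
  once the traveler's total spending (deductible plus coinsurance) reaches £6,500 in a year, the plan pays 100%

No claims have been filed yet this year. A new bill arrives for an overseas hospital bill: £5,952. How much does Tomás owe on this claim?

£3,976

Deductible not yet touched, so the first £2,000 of the bill goes to the deductible.
After the £2,000 deductible portion, £5,952 − £2,000 = £3,952 is subject to coinsurance.
Coinsurance: £3,952 × 50% = £1,976.
That puts the traveler's cost at £2,000 + £1,976 = £3,976 before any cap.
Total out-of-pocket so far would be £0 + £3,976 = £3,976, below the £6,500 cap — no reduction.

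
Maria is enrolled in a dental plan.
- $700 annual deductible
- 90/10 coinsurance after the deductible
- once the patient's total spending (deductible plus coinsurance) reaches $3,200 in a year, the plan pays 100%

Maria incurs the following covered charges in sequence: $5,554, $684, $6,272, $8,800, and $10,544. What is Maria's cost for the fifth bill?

Claim 1 ($5,554): deductible takes $700, $4,854 remains; 10% of $4,854 = $485.40. Cost to patient: $1,185.40. OOP to date $1,185.40.
Claim 2 ($684): 10% coinsurance on $684 = $68.40. Cost to patient: $68.40. OOP to date $1,253.80.
Claim 3 ($6,272): deductible met; 10% of $6,272 = $627.20. Cost to patient: $627.20. OOP to date $1,881.
Claim 4 ($8,800): 10% coinsurance on $8,800 = $880. Cost to patient: $880. OOP to date $2,761.
Claim 5 ($10,544): 10% coinsurance on $10,544 = $1,054.40. OOP would hit $3,815.40 > $3,200, so the cap limits the patient to $3,200 − $2,761 = $439.

$439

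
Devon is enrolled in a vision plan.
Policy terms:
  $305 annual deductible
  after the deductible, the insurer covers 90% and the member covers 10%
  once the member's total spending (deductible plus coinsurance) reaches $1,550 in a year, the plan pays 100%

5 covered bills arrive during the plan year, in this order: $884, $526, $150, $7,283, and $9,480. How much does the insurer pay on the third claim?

$135

Claim 1 — $884: $305 to deductible, leaving $579; member's 10% is $57.90. Member owes $362.90 (running OOP $362.90). Insurer: $884 − $362.90 = $521.10.
Claim 2 — $526: 10% coinsurance on $526 = $52.60. Member pays $52.60; OOP now $415.50. Insurer: $526 − $52.60 = $473.40.
Claim 3 — $150: 10% coinsurance on $150 = $15. Member pays $15; OOP now $430.50. Insurer: $150 − $15 = $135.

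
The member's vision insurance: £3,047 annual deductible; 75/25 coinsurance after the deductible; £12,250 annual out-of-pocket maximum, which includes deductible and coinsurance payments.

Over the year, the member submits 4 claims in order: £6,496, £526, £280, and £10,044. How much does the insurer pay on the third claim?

Bill 1, £6,496: £3,047 finishes the deductible; £3,449 goes to coinsurance; coinsurance £3,449 × 25% = £862.25. Member owes £3,909.25 (running OOP £3,909.25). Insurer: £6,496 − £3,909.25 = £2,586.75.
Bill 2, £526: 25% coinsurance on £526 = £131.50. Cost to member: £131.50. OOP to date £4,040.75. Plan pays £526 − £131.50 = £394.50.
Bill 3, £280: deductible already satisfied, so member's share is 25% × £280 = £70. Cost to member: £70. OOP to date £4,110.75. Plan pays £280 − £70 = £210.

£210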